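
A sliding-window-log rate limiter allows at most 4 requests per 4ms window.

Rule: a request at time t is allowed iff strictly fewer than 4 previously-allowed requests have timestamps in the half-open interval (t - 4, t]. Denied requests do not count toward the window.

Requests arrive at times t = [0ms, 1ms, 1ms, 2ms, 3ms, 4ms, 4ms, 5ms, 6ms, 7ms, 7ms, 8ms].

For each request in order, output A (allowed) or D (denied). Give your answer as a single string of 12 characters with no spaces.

Tracking allowed requests in the window:
  req#1 t=0ms: ALLOW
  req#2 t=1ms: ALLOW
  req#3 t=1ms: ALLOW
  req#4 t=2ms: ALLOW
  req#5 t=3ms: DENY
  req#6 t=4ms: ALLOW
  req#7 t=4ms: DENY
  req#8 t=5ms: ALLOW
  req#9 t=6ms: ALLOW
  req#10 t=7ms: ALLOW
  req#11 t=7ms: DENY
  req#12 t=8ms: ALLOW

Answer: AAAADADAAADA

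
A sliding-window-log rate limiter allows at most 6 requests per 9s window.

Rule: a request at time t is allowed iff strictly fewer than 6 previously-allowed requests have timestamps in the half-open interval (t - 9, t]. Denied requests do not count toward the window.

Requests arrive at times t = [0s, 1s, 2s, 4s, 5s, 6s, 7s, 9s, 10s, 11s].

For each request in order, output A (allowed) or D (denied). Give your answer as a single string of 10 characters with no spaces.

Tracking allowed requests in the window:
  req#1 t=0s: ALLOW
  req#2 t=1s: ALLOW
  req#3 t=2s: ALLOW
  req#4 t=4s: ALLOW
  req#5 t=5s: ALLOW
  req#6 t=6s: ALLOW
  req#7 t=7s: DENY
  req#8 t=9s: ALLOW
  req#9 t=10s: ALLOW
  req#10 t=11s: ALLOW

Answer: AAAAAADAAA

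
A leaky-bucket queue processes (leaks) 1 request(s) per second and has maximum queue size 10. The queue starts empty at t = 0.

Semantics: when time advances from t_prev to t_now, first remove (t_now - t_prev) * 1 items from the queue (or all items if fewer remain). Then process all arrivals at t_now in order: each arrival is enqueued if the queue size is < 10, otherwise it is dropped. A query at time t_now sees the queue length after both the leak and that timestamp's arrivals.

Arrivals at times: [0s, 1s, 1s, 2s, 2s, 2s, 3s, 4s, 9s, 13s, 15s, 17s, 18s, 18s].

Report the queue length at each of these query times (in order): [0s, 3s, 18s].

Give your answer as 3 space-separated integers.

Answer: 1 4 2

Derivation:
Queue lengths at query times:
  query t=0s: backlog = 1
  query t=3s: backlog = 4
  query t=18s: backlog = 2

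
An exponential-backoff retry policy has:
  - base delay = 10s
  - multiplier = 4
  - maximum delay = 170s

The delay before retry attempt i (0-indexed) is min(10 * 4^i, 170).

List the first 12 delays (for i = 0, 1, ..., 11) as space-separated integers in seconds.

Answer: 10 40 160 170 170 170 170 170 170 170 170 170

Derivation:
Computing each delay:
  i=0: min(10*4^0, 170) = 10
  i=1: min(10*4^1, 170) = 40
  i=2: min(10*4^2, 170) = 160
  i=3: min(10*4^3, 170) = 170
  i=4: min(10*4^4, 170) = 170
  i=5: min(10*4^5, 170) = 170
  i=6: min(10*4^6, 170) = 170
  i=7: min(10*4^7, 170) = 170
  i=8: min(10*4^8, 170) = 170
  i=9: min(10*4^9, 170) = 170
  i=10: min(10*4^10, 170) = 170
  i=11: min(10*4^11, 170) = 170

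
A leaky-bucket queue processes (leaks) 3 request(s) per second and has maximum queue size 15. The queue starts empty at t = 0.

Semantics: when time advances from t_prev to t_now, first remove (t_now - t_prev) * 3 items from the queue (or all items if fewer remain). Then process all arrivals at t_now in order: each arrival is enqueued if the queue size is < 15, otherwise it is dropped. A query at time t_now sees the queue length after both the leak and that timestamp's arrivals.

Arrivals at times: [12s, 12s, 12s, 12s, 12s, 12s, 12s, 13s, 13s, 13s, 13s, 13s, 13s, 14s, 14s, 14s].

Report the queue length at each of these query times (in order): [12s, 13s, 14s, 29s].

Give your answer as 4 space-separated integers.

Queue lengths at query times:
  query t=12s: backlog = 7
  query t=13s: backlog = 10
  query t=14s: backlog = 10
  query t=29s: backlog = 0

Answer: 7 10 10 0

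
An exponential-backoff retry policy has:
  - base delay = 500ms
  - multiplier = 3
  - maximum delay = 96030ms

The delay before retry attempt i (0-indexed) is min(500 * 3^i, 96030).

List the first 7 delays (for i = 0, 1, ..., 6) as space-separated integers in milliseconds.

Answer: 500 1500 4500 13500 40500 96030 96030

Derivation:
Computing each delay:
  i=0: min(500*3^0, 96030) = 500
  i=1: min(500*3^1, 96030) = 1500
  i=2: min(500*3^2, 96030) = 4500
  i=3: min(500*3^3, 96030) = 13500
  i=4: min(500*3^4, 96030) = 40500
  i=5: min(500*3^5, 96030) = 96030
  i=6: min(500*3^6, 96030) = 96030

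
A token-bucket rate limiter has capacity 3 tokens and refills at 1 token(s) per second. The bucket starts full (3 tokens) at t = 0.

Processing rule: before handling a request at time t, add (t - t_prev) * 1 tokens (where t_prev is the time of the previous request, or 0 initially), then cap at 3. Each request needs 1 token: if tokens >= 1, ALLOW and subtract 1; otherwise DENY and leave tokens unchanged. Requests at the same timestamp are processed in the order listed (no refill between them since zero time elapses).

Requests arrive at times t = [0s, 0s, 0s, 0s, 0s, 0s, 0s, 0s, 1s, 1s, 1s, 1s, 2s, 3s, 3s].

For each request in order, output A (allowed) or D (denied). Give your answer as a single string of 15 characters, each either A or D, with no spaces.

Simulating step by step:
  req#1 t=0s: ALLOW
  req#2 t=0s: ALLOW
  req#3 t=0s: ALLOW
  req#4 t=0s: DENY
  req#5 t=0s: DENY
  req#6 t=0s: DENY
  req#7 t=0s: DENY
  req#8 t=0s: DENY
  req#9 t=1s: ALLOW
  req#10 t=1s: DENY
  req#11 t=1s: DENY
  req#12 t=1s: DENY
  req#13 t=2s: ALLOW
  req#14 t=3s: ALLOW
  req#15 t=3s: DENY

Answer: AAADDDDDADDDAAD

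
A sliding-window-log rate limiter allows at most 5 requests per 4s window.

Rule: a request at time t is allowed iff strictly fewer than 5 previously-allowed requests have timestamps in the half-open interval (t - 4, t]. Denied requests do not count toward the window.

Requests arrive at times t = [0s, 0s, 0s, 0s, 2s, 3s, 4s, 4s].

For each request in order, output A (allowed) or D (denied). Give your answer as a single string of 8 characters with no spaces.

Tracking allowed requests in the window:
  req#1 t=0s: ALLOW
  req#2 t=0s: ALLOW
  req#3 t=0s: ALLOW
  req#4 t=0s: ALLOW
  req#5 t=2s: ALLOW
  req#6 t=3s: DENY
  req#7 t=4s: ALLOW
  req#8 t=4s: ALLOW

Answer: AAAAADAA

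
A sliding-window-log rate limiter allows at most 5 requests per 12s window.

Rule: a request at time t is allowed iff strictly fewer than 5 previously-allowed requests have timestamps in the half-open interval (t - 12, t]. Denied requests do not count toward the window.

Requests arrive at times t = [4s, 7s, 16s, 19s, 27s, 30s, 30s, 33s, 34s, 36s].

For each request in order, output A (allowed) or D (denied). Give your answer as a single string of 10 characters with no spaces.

Tracking allowed requests in the window:
  req#1 t=4s: ALLOW
  req#2 t=7s: ALLOW
  req#3 t=16s: ALLOW
  req#4 t=19s: ALLOW
  req#5 t=27s: ALLOW
  req#6 t=30s: ALLOW
  req#7 t=30s: ALLOW
  req#8 t=33s: ALLOW
  req#9 t=34s: ALLOW
  req#10 t=36s: DENY

Answer: AAAAAAAAAD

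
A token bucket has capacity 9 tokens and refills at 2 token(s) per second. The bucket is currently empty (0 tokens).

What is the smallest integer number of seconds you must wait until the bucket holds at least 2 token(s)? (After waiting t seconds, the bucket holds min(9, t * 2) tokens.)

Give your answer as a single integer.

Need t * 2 >= 2, so t >= 2/2.
Smallest integer t = ceil(2/2) = 1.

Answer: 1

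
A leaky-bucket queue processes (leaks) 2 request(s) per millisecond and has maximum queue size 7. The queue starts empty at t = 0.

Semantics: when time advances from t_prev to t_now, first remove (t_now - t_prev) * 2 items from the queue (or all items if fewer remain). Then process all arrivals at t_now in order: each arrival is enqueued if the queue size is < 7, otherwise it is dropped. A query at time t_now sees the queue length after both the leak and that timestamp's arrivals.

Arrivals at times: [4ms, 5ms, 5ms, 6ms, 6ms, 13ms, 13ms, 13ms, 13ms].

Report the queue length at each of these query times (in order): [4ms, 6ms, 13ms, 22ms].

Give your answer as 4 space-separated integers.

Queue lengths at query times:
  query t=4ms: backlog = 1
  query t=6ms: backlog = 2
  query t=13ms: backlog = 4
  query t=22ms: backlog = 0

Answer: 1 2 4 0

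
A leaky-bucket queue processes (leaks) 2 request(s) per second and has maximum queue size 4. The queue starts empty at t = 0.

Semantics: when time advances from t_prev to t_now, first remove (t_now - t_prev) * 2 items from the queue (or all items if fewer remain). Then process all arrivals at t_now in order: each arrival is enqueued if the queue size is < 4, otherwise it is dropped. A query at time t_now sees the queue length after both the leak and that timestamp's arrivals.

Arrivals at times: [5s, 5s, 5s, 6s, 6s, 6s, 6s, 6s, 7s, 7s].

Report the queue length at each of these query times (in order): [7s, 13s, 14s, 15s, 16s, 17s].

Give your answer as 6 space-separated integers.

Queue lengths at query times:
  query t=7s: backlog = 4
  query t=13s: backlog = 0
  query t=14s: backlog = 0
  query t=15s: backlog = 0
  query t=16s: backlog = 0
  query t=17s: backlog = 0

Answer: 4 0 0 0 0 0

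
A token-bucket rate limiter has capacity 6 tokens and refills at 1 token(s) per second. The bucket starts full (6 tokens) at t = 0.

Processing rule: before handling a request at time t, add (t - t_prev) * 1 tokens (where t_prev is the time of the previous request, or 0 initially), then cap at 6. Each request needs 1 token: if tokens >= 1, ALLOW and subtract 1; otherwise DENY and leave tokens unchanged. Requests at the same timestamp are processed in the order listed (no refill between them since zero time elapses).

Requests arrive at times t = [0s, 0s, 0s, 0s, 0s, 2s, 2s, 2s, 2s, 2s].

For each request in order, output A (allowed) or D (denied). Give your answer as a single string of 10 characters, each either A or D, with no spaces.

Answer: AAAAAAAADD

Derivation:
Simulating step by step:
  req#1 t=0s: ALLOW
  req#2 t=0s: ALLOW
  req#3 t=0s: ALLOW
  req#4 t=0s: ALLOW
  req#5 t=0s: ALLOW
  req#6 t=2s: ALLOW
  req#7 t=2s: ALLOW
  req#8 t=2s: ALLOW
  req#9 t=2s: DENY
  req#10 t=2s: DENY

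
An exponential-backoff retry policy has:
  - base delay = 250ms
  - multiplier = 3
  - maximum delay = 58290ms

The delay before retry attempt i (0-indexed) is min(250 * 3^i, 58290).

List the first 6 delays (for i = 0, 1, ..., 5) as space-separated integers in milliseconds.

Computing each delay:
  i=0: min(250*3^0, 58290) = 250
  i=1: min(250*3^1, 58290) = 750
  i=2: min(250*3^2, 58290) = 2250
  i=3: min(250*3^3, 58290) = 6750
  i=4: min(250*3^4, 58290) = 20250
  i=5: min(250*3^5, 58290) = 58290

Answer: 250 750 2250 6750 20250 58290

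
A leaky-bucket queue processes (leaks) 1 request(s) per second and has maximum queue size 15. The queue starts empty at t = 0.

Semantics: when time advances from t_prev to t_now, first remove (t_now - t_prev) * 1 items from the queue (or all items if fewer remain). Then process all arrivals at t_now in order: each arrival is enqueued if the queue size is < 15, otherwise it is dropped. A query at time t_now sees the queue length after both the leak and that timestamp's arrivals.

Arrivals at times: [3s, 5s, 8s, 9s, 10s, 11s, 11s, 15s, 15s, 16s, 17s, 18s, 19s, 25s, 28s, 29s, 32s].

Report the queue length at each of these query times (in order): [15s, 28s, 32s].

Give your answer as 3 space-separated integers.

Answer: 2 1 1

Derivation:
Queue lengths at query times:
  query t=15s: backlog = 2
  query t=28s: backlog = 1
  query t=32s: backlog = 1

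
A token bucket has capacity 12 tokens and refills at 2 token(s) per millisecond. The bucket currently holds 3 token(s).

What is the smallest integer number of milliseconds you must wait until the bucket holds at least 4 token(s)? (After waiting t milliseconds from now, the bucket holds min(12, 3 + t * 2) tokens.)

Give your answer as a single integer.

Answer: 1

Derivation:
Need 3 + t * 2 >= 4, so t >= 1/2.
Smallest integer t = ceil(1/2) = 1.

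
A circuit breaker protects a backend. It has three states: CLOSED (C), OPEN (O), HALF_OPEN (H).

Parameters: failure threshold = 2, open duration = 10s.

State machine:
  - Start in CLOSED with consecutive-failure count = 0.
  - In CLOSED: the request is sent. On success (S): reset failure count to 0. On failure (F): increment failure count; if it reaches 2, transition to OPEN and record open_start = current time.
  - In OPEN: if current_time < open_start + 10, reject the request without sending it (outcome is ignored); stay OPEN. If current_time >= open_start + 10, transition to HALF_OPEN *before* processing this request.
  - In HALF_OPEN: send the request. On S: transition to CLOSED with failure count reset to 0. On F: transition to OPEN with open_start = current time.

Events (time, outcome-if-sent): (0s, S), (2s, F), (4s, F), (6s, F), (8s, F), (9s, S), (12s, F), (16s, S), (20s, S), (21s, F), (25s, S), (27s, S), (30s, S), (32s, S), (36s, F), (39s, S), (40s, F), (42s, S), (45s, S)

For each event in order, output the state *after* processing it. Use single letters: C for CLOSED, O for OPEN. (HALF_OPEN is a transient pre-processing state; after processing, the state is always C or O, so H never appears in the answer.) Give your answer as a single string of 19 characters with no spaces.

State after each event:
  event#1 t=0s outcome=S: state=CLOSED
  event#2 t=2s outcome=F: state=CLOSED
  event#3 t=4s outcome=F: state=OPEN
  event#4 t=6s outcome=F: state=OPEN
  event#5 t=8s outcome=F: state=OPEN
  event#6 t=9s outcome=S: state=OPEN
  event#7 t=12s outcome=F: state=OPEN
  event#8 t=16s outcome=S: state=CLOSED
  event#9 t=20s outcome=S: state=CLOSED
  event#10 t=21s outcome=F: state=CLOSED
  event#11 t=25s outcome=S: state=CLOSED
  event#12 t=27s outcome=S: state=CLOSED
  event#13 t=30s outcome=S: state=CLOSED
  event#14 t=32s outcome=S: state=CLOSED
  event#15 t=36s outcome=F: state=CLOSED
  event#16 t=39s outcome=S: state=CLOSED
  event#17 t=40s outcome=F: state=CLOSED
  event#18 t=42s outcome=S: state=CLOSED
  event#19 t=45s outcome=S: state=CLOSED

Answer: CCOOOOOCCCCCCCCCCCC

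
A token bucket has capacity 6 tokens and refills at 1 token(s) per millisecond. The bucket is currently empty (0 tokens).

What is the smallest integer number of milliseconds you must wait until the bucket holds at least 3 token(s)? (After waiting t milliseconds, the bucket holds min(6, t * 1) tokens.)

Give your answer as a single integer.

Answer: 3

Derivation:
Need t * 1 >= 3, so t >= 3/1.
Smallest integer t = ceil(3/1) = 3.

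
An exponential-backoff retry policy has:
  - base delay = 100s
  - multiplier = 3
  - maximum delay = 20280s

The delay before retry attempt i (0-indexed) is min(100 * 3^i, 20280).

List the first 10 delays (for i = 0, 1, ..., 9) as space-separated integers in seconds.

Computing each delay:
  i=0: min(100*3^0, 20280) = 100
  i=1: min(100*3^1, 20280) = 300
  i=2: min(100*3^2, 20280) = 900
  i=3: min(100*3^3, 20280) = 2700
  i=4: min(100*3^4, 20280) = 8100
  i=5: min(100*3^5, 20280) = 20280
  i=6: min(100*3^6, 20280) = 20280
  i=7: min(100*3^7, 20280) = 20280
  i=8: min(100*3^8, 20280) = 20280
  i=9: min(100*3^9, 20280) = 20280

Answer: 100 300 900 2700 8100 20280 20280 20280 20280 20280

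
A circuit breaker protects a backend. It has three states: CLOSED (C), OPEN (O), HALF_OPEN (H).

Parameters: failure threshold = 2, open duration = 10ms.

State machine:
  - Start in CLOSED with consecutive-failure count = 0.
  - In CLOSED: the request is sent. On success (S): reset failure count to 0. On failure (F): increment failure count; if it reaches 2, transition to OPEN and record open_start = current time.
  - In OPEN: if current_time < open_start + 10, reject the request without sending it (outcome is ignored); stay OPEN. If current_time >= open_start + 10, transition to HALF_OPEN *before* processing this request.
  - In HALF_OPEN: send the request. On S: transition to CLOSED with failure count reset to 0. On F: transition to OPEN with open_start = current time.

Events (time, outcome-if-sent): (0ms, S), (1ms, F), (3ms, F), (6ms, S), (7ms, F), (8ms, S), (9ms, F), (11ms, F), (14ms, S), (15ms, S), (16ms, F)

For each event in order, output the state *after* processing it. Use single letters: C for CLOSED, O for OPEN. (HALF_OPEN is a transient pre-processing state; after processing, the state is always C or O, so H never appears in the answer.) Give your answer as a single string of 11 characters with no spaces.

State after each event:
  event#1 t=0ms outcome=S: state=CLOSED
  event#2 t=1ms outcome=F: state=CLOSED
  event#3 t=3ms outcome=F: state=OPEN
  event#4 t=6ms outcome=S: state=OPEN
  event#5 t=7ms outcome=F: state=OPEN
  event#6 t=8ms outcome=S: state=OPEN
  event#7 t=9ms outcome=F: state=OPEN
  event#8 t=11ms outcome=F: state=OPEN
  event#9 t=14ms outcome=S: state=CLOSED
  event#10 t=15ms outcome=S: state=CLOSED
  event#11 t=16ms outcome=F: state=CLOSED

Answer: CCOOOOOOCCC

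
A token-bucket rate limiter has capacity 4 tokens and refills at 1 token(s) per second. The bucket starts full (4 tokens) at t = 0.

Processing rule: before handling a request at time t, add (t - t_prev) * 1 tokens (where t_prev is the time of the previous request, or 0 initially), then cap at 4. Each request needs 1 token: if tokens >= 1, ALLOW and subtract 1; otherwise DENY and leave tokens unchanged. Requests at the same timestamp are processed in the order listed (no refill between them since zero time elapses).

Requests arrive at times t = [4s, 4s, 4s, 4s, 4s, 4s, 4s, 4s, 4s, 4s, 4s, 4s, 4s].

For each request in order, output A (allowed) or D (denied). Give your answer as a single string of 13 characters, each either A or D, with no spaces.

Simulating step by step:
  req#1 t=4s: ALLOW
  req#2 t=4s: ALLOW
  req#3 t=4s: ALLOW
  req#4 t=4s: ALLOW
  req#5 t=4s: DENY
  req#6 t=4s: DENY
  req#7 t=4s: DENY
  req#8 t=4s: DENY
  req#9 t=4s: DENY
  req#10 t=4s: DENY
  req#11 t=4s: DENY
  req#12 t=4s: DENY
  req#13 t=4s: DENY

Answer: AAAADDDDDDDDD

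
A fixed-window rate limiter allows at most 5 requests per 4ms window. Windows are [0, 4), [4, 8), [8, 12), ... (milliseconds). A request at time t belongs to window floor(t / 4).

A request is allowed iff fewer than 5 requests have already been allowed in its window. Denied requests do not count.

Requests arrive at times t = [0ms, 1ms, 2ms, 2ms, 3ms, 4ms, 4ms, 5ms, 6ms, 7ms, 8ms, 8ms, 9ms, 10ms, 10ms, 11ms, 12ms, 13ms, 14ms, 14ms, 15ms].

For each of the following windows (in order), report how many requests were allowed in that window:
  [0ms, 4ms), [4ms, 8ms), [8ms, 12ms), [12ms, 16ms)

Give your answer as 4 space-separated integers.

Answer: 5 5 5 5

Derivation:
Processing requests:
  req#1 t=0ms (window 0): ALLOW
  req#2 t=1ms (window 0): ALLOW
  req#3 t=2ms (window 0): ALLOW
  req#4 t=2ms (window 0): ALLOW
  req#5 t=3ms (window 0): ALLOW
  req#6 t=4ms (window 1): ALLOW
  req#7 t=4ms (window 1): ALLOW
  req#8 t=5ms (window 1): ALLOW
  req#9 t=6ms (window 1): ALLOW
  req#10 t=7ms (window 1): ALLOW
  req#11 t=8ms (window 2): ALLOW
  req#12 t=8ms (window 2): ALLOW
  req#13 t=9ms (window 2): ALLOW
  req#14 t=10ms (window 2): ALLOW
  req#15 t=10ms (window 2): ALLOW
  req#16 t=11ms (window 2): DENY
  req#17 t=12ms (window 3): ALLOW
  req#18 t=13ms (window 3): ALLOW
  req#19 t=14ms (window 3): ALLOW
  req#20 t=14ms (window 3): ALLOW
  req#21 t=15ms (window 3): ALLOW

Allowed counts by window: 5 5 5 5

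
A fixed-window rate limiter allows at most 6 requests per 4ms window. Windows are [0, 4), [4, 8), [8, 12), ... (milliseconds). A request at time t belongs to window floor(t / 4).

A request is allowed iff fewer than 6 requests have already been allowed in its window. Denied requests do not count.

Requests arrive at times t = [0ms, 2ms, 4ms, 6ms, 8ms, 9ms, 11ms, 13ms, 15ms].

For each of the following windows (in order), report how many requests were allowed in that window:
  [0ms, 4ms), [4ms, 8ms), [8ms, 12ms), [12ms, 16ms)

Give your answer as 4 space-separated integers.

Answer: 2 2 3 2

Derivation:
Processing requests:
  req#1 t=0ms (window 0): ALLOW
  req#2 t=2ms (window 0): ALLOW
  req#3 t=4ms (window 1): ALLOW
  req#4 t=6ms (window 1): ALLOW
  req#5 t=8ms (window 2): ALLOW
  req#6 t=9ms (window 2): ALLOW
  req#7 t=11ms (window 2): ALLOW
  req#8 t=13ms (window 3): ALLOW
  req#9 t=15ms (window 3): ALLOW

Allowed counts by window: 2 2 3 2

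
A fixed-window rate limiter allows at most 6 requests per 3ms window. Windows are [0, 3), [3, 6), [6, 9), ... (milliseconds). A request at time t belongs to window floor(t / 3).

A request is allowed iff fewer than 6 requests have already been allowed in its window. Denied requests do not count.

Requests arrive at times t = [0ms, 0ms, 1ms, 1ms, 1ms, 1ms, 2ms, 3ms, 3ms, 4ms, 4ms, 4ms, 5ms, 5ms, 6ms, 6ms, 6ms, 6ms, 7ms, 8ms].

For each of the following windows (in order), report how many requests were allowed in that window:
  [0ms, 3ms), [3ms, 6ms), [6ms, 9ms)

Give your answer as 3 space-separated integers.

Processing requests:
  req#1 t=0ms (window 0): ALLOW
  req#2 t=0ms (window 0): ALLOW
  req#3 t=1ms (window 0): ALLOW
  req#4 t=1ms (window 0): ALLOW
  req#5 t=1ms (window 0): ALLOW
  req#6 t=1ms (window 0): ALLOW
  req#7 t=2ms (window 0): DENY
  req#8 t=3ms (window 1): ALLOW
  req#9 t=3ms (window 1): ALLOW
  req#10 t=4ms (window 1): ALLOW
  req#11 t=4ms (window 1): ALLOW
  req#12 t=4ms (window 1): ALLOW
  req#13 t=5ms (window 1): ALLOW
  req#14 t=5ms (window 1): DENY
  req#15 t=6ms (window 2): ALLOW
  req#16 t=6ms (window 2): ALLOW
  req#17 t=6ms (window 2): ALLOW
  req#18 t=6ms (window 2): ALLOW
  req#19 t=7ms (window 2): ALLOW
  req#20 t=8ms (window 2): ALLOW

Allowed counts by window: 6 6 6

Answer: 6 6 6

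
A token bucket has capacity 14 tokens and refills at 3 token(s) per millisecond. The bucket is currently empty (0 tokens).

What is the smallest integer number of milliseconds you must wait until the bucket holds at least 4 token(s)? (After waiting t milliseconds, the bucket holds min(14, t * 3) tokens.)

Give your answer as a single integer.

Need t * 3 >= 4, so t >= 4/3.
Smallest integer t = ceil(4/3) = 2.

Answer: 2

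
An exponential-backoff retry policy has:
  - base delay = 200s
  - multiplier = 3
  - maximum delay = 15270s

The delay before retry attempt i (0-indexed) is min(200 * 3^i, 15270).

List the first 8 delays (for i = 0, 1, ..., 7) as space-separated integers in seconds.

Answer: 200 600 1800 5400 15270 15270 15270 15270

Derivation:
Computing each delay:
  i=0: min(200*3^0, 15270) = 200
  i=1: min(200*3^1, 15270) = 600
  i=2: min(200*3^2, 15270) = 1800
  i=3: min(200*3^3, 15270) = 5400
  i=4: min(200*3^4, 15270) = 15270
  i=5: min(200*3^5, 15270) = 15270
  i=6: min(200*3^6, 15270) = 15270
  i=7: min(200*3^7, 15270) = 15270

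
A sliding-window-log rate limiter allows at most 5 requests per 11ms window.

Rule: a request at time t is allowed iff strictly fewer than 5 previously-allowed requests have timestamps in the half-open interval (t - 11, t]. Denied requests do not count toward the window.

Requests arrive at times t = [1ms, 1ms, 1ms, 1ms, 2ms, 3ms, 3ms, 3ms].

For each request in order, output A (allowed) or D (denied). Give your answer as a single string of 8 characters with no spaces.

Answer: AAAAADDD

Derivation:
Tracking allowed requests in the window:
  req#1 t=1ms: ALLOW
  req#2 t=1ms: ALLOW
  req#3 t=1ms: ALLOW
  req#4 t=1ms: ALLOW
  req#5 t=2ms: ALLOW
  req#6 t=3ms: DENY
  req#7 t=3ms: DENY
  req#8 t=3ms: DENY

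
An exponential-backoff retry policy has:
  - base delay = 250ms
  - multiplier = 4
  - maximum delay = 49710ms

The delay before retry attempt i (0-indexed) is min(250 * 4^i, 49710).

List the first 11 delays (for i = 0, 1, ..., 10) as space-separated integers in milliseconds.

Computing each delay:
  i=0: min(250*4^0, 49710) = 250
  i=1: min(250*4^1, 49710) = 1000
  i=2: min(250*4^2, 49710) = 4000
  i=3: min(250*4^3, 49710) = 16000
  i=4: min(250*4^4, 49710) = 49710
  i=5: min(250*4^5, 49710) = 49710
  i=6: min(250*4^6, 49710) = 49710
  i=7: min(250*4^7, 49710) = 49710
  i=8: min(250*4^8, 49710) = 49710
  i=9: min(250*4^9, 49710) = 49710
  i=10: min(250*4^10, 49710) = 49710

Answer: 250 1000 4000 16000 49710 49710 49710 49710 49710 49710 49710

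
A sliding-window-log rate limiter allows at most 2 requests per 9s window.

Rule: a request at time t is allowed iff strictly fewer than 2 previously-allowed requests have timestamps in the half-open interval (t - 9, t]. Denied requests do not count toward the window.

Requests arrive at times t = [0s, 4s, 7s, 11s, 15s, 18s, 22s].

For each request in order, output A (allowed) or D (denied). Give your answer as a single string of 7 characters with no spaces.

Tracking allowed requests in the window:
  req#1 t=0s: ALLOW
  req#2 t=4s: ALLOW
  req#3 t=7s: DENY
  req#4 t=11s: ALLOW
  req#5 t=15s: ALLOW
  req#6 t=18s: DENY
  req#7 t=22s: ALLOW

Answer: AADAADA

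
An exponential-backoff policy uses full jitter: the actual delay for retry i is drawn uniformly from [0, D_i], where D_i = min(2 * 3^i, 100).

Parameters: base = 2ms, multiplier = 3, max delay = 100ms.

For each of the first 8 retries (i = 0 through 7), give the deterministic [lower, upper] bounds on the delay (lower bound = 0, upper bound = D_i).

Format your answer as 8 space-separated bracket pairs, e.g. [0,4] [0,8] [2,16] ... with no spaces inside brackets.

Answer: [0,2] [0,6] [0,18] [0,54] [0,100] [0,100] [0,100] [0,100]

Derivation:
Computing bounds per retry:
  i=0: D_i=min(2*3^0,100)=2, bounds=[0,2]
  i=1: D_i=min(2*3^1,100)=6, bounds=[0,6]
  i=2: D_i=min(2*3^2,100)=18, bounds=[0,18]
  i=3: D_i=min(2*3^3,100)=54, bounds=[0,54]
  i=4: D_i=min(2*3^4,100)=100, bounds=[0,100]
  i=5: D_i=min(2*3^5,100)=100, bounds=[0,100]
  i=6: D_i=min(2*3^6,100)=100, bounds=[0,100]
  i=7: D_i=min(2*3^7,100)=100, bounds=[0,100]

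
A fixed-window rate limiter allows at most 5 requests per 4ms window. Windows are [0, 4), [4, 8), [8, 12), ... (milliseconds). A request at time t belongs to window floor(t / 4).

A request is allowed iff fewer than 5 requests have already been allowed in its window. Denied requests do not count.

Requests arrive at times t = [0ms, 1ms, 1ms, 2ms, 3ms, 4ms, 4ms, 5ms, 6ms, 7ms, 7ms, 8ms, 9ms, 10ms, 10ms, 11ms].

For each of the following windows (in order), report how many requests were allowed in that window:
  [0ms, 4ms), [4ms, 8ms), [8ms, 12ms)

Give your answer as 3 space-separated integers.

Answer: 5 5 5

Derivation:
Processing requests:
  req#1 t=0ms (window 0): ALLOW
  req#2 t=1ms (window 0): ALLOW
  req#3 t=1ms (window 0): ALLOW
  req#4 t=2ms (window 0): ALLOW
  req#5 t=3ms (window 0): ALLOW
  req#6 t=4ms (window 1): ALLOW
  req#7 t=4ms (window 1): ALLOW
  req#8 t=5ms (window 1): ALLOW
  req#9 t=6ms (window 1): ALLOW
  req#10 t=7ms (window 1): ALLOW
  req#11 t=7ms (window 1): DENY
  req#12 t=8ms (window 2): ALLOW
  req#13 t=9ms (window 2): ALLOW
  req#14 t=10ms (window 2): ALLOW
  req#15 t=10ms (window 2): ALLOW
  req#16 t=11ms (window 2): ALLOW

Allowed counts by window: 5 5 5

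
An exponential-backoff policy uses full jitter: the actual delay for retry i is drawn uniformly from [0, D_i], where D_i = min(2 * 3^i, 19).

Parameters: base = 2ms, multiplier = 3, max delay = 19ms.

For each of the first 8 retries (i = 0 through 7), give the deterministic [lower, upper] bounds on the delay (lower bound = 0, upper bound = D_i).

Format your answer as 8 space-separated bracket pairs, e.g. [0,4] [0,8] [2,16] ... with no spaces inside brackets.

Answer: [0,2] [0,6] [0,18] [0,19] [0,19] [0,19] [0,19] [0,19]

Derivation:
Computing bounds per retry:
  i=0: D_i=min(2*3^0,19)=2, bounds=[0,2]
  i=1: D_i=min(2*3^1,19)=6, bounds=[0,6]
  i=2: D_i=min(2*3^2,19)=18, bounds=[0,18]
  i=3: D_i=min(2*3^3,19)=19, bounds=[0,19]
  i=4: D_i=min(2*3^4,19)=19, bounds=[0,19]
  i=5: D_i=min(2*3^5,19)=19, bounds=[0,19]
  i=6: D_i=min(2*3^6,19)=19, bounds=[0,19]
  i=7: D_i=min(2*3^7,19)=19, bounds=[0,19]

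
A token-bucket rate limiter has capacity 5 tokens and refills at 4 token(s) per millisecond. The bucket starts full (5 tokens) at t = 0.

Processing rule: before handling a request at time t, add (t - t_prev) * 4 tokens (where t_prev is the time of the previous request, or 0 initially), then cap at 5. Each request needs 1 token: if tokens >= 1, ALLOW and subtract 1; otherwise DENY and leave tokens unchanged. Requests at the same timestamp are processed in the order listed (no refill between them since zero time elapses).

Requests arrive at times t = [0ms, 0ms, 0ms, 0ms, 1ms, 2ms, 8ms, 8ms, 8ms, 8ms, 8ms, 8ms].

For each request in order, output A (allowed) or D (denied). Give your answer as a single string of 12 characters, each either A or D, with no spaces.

Simulating step by step:
  req#1 t=0ms: ALLOW
  req#2 t=0ms: ALLOW
  req#3 t=0ms: ALLOW
  req#4 t=0ms: ALLOW
  req#5 t=1ms: ALLOW
  req#6 t=2ms: ALLOW
  req#7 t=8ms: ALLOW
  req#8 t=8ms: ALLOW
  req#9 t=8ms: ALLOW
  req#10 t=8ms: ALLOW
  req#11 t=8ms: ALLOW
  req#12 t=8ms: DENY

Answer: AAAAAAAAAAAD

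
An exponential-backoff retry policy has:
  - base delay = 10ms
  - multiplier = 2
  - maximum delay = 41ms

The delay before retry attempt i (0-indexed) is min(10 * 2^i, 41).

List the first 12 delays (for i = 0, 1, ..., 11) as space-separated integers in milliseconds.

Answer: 10 20 40 41 41 41 41 41 41 41 41 41

Derivation:
Computing each delay:
  i=0: min(10*2^0, 41) = 10
  i=1: min(10*2^1, 41) = 20
  i=2: min(10*2^2, 41) = 40
  i=3: min(10*2^3, 41) = 41
  i=4: min(10*2^4, 41) = 41
  i=5: min(10*2^5, 41) = 41
  i=6: min(10*2^6, 41) = 41
  i=7: min(10*2^7, 41) = 41
  i=8: min(10*2^8, 41) = 41
  i=9: min(10*2^9, 41) = 41
  i=10: min(10*2^10, 41) = 41
  i=11: min(10*2^11, 41) = 41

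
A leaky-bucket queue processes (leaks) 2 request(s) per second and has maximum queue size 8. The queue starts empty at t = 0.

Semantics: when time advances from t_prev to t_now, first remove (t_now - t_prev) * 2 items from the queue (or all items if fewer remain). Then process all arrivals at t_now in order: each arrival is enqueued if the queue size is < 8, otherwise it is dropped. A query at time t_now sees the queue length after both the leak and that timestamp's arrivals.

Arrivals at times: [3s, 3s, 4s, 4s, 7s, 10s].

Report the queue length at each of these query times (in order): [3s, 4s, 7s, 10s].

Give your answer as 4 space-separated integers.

Answer: 2 2 1 1

Derivation:
Queue lengths at query times:
  query t=3s: backlog = 2
  query t=4s: backlog = 2
  query t=7s: backlog = 1
  query t=10s: backlog = 1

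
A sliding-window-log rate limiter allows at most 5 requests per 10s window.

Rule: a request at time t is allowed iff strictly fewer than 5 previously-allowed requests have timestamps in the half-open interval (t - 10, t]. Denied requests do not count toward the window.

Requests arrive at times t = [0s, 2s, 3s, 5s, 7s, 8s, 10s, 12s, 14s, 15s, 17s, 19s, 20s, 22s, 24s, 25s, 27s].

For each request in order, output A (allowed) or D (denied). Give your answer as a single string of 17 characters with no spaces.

Tracking allowed requests in the window:
  req#1 t=0s: ALLOW
  req#2 t=2s: ALLOW
  req#3 t=3s: ALLOW
  req#4 t=5s: ALLOW
  req#5 t=7s: ALLOW
  req#6 t=8s: DENY
  req#7 t=10s: ALLOW
  req#8 t=12s: ALLOW
  req#9 t=14s: ALLOW
  req#10 t=15s: ALLOW
  req#11 t=17s: ALLOW
  req#12 t=19s: DENY
  req#13 t=20s: ALLOW
  req#14 t=22s: ALLOW
  req#15 t=24s: ALLOW
  req#16 t=25s: ALLOW
  req#17 t=27s: ALLOW

Answer: AAAAADAAAAADAAAAA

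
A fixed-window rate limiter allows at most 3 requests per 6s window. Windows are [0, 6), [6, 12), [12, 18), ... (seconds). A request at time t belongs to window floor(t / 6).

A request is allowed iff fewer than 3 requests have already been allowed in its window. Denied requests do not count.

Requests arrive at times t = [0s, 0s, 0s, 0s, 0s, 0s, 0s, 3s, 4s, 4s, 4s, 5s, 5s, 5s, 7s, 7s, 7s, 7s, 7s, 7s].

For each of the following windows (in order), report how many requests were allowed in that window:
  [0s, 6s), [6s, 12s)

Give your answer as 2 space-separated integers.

Answer: 3 3

Derivation:
Processing requests:
  req#1 t=0s (window 0): ALLOW
  req#2 t=0s (window 0): ALLOW
  req#3 t=0s (window 0): ALLOW
  req#4 t=0s (window 0): DENY
  req#5 t=0s (window 0): DENY
  req#6 t=0s (window 0): DENY
  req#7 t=0s (window 0): DENY
  req#8 t=3s (window 0): DENY
  req#9 t=4s (window 0): DENY
  req#10 t=4s (window 0): DENY
  req#11 t=4s (window 0): DENY
  req#12 t=5s (window 0): DENY
  req#13 t=5s (window 0): DENY
  req#14 t=5s (window 0): DENY
  req#15 t=7s (window 1): ALLOW
  req#16 t=7s (window 1): ALLOW
  req#17 t=7s (window 1): ALLOW
  req#18 t=7s (window 1): DENY
  req#19 t=7s (window 1): DENY
  req#20 t=7s (window 1): DENY

Allowed counts by window: 3 3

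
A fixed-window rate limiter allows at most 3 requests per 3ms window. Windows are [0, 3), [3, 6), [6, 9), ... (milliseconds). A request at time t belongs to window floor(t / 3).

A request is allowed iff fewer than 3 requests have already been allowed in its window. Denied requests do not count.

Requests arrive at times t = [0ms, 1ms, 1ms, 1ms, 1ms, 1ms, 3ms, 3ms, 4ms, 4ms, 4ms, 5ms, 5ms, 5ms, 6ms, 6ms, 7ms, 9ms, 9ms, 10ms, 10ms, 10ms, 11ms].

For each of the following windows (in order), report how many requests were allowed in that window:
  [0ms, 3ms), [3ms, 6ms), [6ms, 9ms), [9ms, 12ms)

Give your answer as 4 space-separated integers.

Processing requests:
  req#1 t=0ms (window 0): ALLOW
  req#2 t=1ms (window 0): ALLOW
  req#3 t=1ms (window 0): ALLOW
  req#4 t=1ms (window 0): DENY
  req#5 t=1ms (window 0): DENY
  req#6 t=1ms (window 0): DENY
  req#7 t=3ms (window 1): ALLOW
  req#8 t=3ms (window 1): ALLOW
  req#9 t=4ms (window 1): ALLOW
  req#10 t=4ms (window 1): DENY
  req#11 t=4ms (window 1): DENY
  req#12 t=5ms (window 1): DENY
  req#13 t=5ms (window 1): DENY
  req#14 t=5ms (window 1): DENY
  req#15 t=6ms (window 2): ALLOW
  req#16 t=6ms (window 2): ALLOW
  req#17 t=7ms (window 2): ALLOW
  req#18 t=9ms (window 3): ALLOW
  req#19 t=9ms (window 3): ALLOW
  req#20 t=10ms (window 3): ALLOW
  req#21 t=10ms (window 3): DENY
  req#22 t=10ms (window 3): DENY
  req#23 t=11ms (window 3): DENY

Allowed counts by window: 3 3 3 3

Answer: 3 3 3 3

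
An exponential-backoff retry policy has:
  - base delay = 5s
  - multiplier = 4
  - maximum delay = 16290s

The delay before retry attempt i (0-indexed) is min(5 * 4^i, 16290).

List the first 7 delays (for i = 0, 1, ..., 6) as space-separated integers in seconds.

Answer: 5 20 80 320 1280 5120 16290

Derivation:
Computing each delay:
  i=0: min(5*4^0, 16290) = 5
  i=1: min(5*4^1, 16290) = 20
  i=2: min(5*4^2, 16290) = 80
  i=3: min(5*4^3, 16290) = 320
  i=4: min(5*4^4, 16290) = 1280
  i=5: min(5*4^5, 16290) = 5120
  i=6: min(5*4^6, 16290) = 16290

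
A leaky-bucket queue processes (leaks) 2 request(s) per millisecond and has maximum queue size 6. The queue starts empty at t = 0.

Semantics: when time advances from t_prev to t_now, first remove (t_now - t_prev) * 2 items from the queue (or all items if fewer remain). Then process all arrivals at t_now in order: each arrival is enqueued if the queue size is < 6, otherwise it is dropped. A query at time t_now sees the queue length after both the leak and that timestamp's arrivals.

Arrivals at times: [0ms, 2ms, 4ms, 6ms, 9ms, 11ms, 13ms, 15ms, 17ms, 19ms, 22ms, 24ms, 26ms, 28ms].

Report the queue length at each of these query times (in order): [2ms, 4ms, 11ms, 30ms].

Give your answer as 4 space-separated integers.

Answer: 1 1 1 0

Derivation:
Queue lengths at query times:
  query t=2ms: backlog = 1
  query t=4ms: backlog = 1
  query t=11ms: backlog = 1
  query t=30ms: backlog = 0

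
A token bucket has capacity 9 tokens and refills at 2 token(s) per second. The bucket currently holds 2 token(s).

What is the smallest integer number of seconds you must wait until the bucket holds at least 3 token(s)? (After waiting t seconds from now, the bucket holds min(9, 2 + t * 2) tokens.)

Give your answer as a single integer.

Answer: 1

Derivation:
Need 2 + t * 2 >= 3, so t >= 1/2.
Smallest integer t = ceil(1/2) = 1.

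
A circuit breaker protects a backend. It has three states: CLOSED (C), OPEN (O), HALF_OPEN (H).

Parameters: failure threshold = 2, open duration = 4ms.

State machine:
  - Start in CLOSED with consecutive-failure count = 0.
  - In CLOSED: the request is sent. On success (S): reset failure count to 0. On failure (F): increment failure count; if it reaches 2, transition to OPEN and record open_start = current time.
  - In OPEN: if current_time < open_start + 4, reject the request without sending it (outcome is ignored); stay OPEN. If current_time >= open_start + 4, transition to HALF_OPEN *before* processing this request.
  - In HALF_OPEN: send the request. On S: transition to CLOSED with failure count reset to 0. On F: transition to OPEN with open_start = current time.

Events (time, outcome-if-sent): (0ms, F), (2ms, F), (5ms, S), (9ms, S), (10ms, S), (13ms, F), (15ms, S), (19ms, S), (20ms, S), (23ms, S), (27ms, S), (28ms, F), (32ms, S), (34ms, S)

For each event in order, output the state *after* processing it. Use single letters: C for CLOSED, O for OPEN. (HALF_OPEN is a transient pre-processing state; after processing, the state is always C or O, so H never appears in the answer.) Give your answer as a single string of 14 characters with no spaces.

State after each event:
  event#1 t=0ms outcome=F: state=CLOSED
  event#2 t=2ms outcome=F: state=OPEN
  event#3 t=5ms outcome=S: state=OPEN
  event#4 t=9ms outcome=S: state=CLOSED
  event#5 t=10ms outcome=S: state=CLOSED
  event#6 t=13ms outcome=F: state=CLOSED
  event#7 t=15ms outcome=S: state=CLOSED
  event#8 t=19ms outcome=S: state=CLOSED
  event#9 t=20ms outcome=S: state=CLOSED
  event#10 t=23ms outcome=S: state=CLOSED
  event#11 t=27ms outcome=S: state=CLOSED
  event#12 t=28ms outcome=F: state=CLOSED
  event#13 t=32ms outcome=S: state=CLOSED
  event#14 t=34ms outcome=S: state=CLOSED

Answer: COOCCCCCCCCCCC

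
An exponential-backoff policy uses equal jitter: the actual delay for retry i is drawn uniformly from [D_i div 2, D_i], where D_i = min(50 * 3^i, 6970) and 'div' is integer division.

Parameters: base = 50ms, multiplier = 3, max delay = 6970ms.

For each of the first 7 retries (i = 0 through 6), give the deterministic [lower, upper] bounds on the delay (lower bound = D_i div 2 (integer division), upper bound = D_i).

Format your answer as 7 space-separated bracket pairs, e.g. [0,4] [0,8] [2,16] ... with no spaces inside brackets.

Answer: [25,50] [75,150] [225,450] [675,1350] [2025,4050] [3485,6970] [3485,6970]

Derivation:
Computing bounds per retry:
  i=0: D_i=min(50*3^0,6970)=50, bounds=[25,50]
  i=1: D_i=min(50*3^1,6970)=150, bounds=[75,150]
  i=2: D_i=min(50*3^2,6970)=450, bounds=[225,450]
  i=3: D_i=min(50*3^3,6970)=1350, bounds=[675,1350]
  i=4: D_i=min(50*3^4,6970)=4050, bounds=[2025,4050]
  i=5: D_i=min(50*3^5,6970)=6970, bounds=[3485,6970]
  i=6: D_i=min(50*3^6,6970)=6970, bounds=[3485,6970]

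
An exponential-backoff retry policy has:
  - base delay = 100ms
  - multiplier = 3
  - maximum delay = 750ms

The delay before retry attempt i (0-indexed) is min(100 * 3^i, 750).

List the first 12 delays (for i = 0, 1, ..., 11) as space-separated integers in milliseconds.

Answer: 100 300 750 750 750 750 750 750 750 750 750 750

Derivation:
Computing each delay:
  i=0: min(100*3^0, 750) = 100
  i=1: min(100*3^1, 750) = 300
  i=2: min(100*3^2, 750) = 750
  i=3: min(100*3^3, 750) = 750
  i=4: min(100*3^4, 750) = 750
  i=5: min(100*3^5, 750) = 750
  i=6: min(100*3^6, 750) = 750
  i=7: min(100*3^7, 750) = 750
  i=8: min(100*3^8, 750) = 750
  i=9: min(100*3^9, 750) = 750
  i=10: min(100*3^10, 750) = 750
  i=11: min(100*3^11, 750) = 750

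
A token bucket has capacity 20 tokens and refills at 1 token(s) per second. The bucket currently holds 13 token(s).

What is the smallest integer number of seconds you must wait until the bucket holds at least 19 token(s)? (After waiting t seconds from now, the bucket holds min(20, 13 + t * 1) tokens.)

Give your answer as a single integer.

Answer: 6

Derivation:
Need 13 + t * 1 >= 19, so t >= 6/1.
Smallest integer t = ceil(6/1) = 6.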